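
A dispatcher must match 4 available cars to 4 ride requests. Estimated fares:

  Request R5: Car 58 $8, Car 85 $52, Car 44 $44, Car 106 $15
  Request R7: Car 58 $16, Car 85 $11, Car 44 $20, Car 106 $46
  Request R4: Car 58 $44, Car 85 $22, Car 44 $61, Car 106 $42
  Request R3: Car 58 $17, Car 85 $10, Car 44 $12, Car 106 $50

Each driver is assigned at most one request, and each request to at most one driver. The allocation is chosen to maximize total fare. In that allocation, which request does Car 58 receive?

Car 58 receives Request R7.

Optimal: Car 58→Request R7 ($16), Car 85→Request R5 ($52), Car 44→Request R4 ($61), Car 106→Request R3 ($50) — total 16+52+61+50 = $179.
Column-greedy (each request in turn goes to its best remaining driver) gives $176, worse by 3.
Every other assignment is strictly worse.
Car 58's own top request is Request R4 ($44), but forcing Car 58→Request R4 and reassigning the rest optimally gives only $166 — worse by 13.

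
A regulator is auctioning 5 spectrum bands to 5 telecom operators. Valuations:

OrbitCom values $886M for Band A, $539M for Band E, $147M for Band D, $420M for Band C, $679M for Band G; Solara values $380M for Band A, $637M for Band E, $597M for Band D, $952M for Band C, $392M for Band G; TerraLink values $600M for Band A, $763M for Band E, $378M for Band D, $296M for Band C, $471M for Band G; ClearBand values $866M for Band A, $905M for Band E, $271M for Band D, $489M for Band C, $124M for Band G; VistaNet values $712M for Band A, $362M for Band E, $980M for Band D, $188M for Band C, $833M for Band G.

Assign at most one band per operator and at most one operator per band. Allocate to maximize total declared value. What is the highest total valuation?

Maximum total: $4240M

Optimal: OrbitCom→Band G ($679M), Solara→Band C ($952M), TerraLink→Band E ($763M), ClearBand→Band A ($866M), VistaNet→Band D ($980M) — total 679+952+763+866+980 = $4240M.
Max-entry greedy (repeatedly take the single best remaining cell) gives $4194M, worse by 46.
Next-best assignment: OrbitCom→Band A, Solara→Band C, TerraLink→Band G, ClearBand→Band E, VistaNet→Band D = $4194M.
Swapping VistaNet↔ClearBand (VistaNet→Band A $712M, ClearBand→Band D $271M) loses 863.
Every other assignment is strictly worse.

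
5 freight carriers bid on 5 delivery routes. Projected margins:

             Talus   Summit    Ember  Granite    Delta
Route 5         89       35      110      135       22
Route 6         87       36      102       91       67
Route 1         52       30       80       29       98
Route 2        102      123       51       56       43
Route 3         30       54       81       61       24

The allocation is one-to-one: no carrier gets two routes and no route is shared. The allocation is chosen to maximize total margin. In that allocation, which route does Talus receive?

Talus receives Route 6.

Optimal: Talus→Route 6 ($87k), Summit→Route 2 ($123k), Ember→Route 3 ($81k), Granite→Route 5 ($135k), Delta→Route 1 ($98k) — total 87+123+81+135+98 = $524k.
Column-greedy (each route in turn goes to its best remaining carrier) gives $488k, worse by 36.
Talus's own top route is Route 2 ($102k), but forcing Talus→Route 2 and reassigning the rest optimally gives only $491k — worse by 33.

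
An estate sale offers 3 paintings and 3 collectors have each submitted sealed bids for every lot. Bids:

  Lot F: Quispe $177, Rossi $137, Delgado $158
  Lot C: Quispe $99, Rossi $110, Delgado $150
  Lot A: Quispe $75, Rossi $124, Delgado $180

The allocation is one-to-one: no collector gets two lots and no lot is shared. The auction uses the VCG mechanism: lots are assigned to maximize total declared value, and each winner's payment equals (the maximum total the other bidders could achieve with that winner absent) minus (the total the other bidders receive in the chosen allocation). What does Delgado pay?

Efficient allocation: Quispe→Lot F ($177), Rossi→Lot C ($110), Delgado→Lot A ($180); total welfare W = $467.
Delgado receives Lot A at value $180, so the others get W − 180 = $287.
Without Delgado: best allocation of the remaining 2 bidders over all 3 lots is Quispe→Lot F ($177), Rossi→Lot A ($124), total $301.
VCG payment = (others' best without Delgado) − (others' welfare with Delgado) = 301 − 287 = $14.

Delgado pays $14.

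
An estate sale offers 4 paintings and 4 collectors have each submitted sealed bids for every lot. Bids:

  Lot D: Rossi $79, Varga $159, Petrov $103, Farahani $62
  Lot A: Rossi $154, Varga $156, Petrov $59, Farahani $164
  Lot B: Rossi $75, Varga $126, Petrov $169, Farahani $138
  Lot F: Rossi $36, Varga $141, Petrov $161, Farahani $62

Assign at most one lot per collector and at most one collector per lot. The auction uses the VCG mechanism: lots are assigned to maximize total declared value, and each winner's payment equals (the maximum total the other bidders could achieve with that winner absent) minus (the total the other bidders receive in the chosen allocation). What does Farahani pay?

Farahani pays $8.

Efficient allocation: Rossi→Lot A ($154), Varga→Lot D ($159), Petrov→Lot F ($161), Farahani→Lot B ($138); total welfare W = $612.
Farahani receives Lot B at value $138, so the others get W − 138 = $474.
Without Farahani: best allocation of the remaining 3 bidders over all 4 lots is Rossi→Lot A ($154), Varga→Lot D ($159), Petrov→Lot B ($169), total $482.
VCG payment = (others' best without Farahani) − (others' welfare with Farahani) = 482 − 474 = $8.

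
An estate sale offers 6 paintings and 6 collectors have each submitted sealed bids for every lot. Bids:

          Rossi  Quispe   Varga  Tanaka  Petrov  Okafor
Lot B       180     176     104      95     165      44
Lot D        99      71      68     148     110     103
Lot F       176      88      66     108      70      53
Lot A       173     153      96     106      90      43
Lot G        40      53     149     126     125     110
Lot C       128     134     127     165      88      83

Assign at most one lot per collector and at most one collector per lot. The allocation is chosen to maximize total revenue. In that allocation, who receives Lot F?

Treat this as an assignment problem: match each collector to one lot.
Optimal: Rossi→Lot F ($176), Quispe→Lot A ($153), Varga→Lot G ($149), Tanaka→Lot C ($165), Petrov→Lot B ($165), Okafor→Lot D ($103) — total 176+153+149+165+165+103 = $911.
Rossi's own top lot is Lot B ($180), but forcing Rossi→Lot B and reassigning the rest optimally gives only $820 — worse by 91.

Rossi receives Lot F.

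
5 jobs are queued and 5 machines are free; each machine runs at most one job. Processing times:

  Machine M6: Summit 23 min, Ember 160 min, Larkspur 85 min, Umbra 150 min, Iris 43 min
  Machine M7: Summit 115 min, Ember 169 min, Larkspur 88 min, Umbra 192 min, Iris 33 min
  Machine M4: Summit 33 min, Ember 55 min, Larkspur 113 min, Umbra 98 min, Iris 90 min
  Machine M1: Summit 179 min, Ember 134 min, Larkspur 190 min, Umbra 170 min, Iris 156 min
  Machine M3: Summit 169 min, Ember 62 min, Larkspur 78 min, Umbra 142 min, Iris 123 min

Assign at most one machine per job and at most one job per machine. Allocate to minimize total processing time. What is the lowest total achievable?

Minimum total: 359 min

Optimal: Summit→Machine M6 (23 min), Ember→Machine M4 (55 min), Larkspur→Machine M3 (78 min), Umbra→Machine M1 (170 min), Iris→Machine M7 (33 min) — total 23+55+78+170+33 = 359 min.
Next-best assignment: Summit→Machine M6, Ember→Machine M1, Larkspur→Machine M3, Umbra→Machine M4, Iris→Machine M7 = 366 min.
Swapping Umbra↔Larkspur (Umbra→Machine M3 142 min, Larkspur→Machine M1 190 min) adds 84.
Checked against all permutations: 359 min is optimal.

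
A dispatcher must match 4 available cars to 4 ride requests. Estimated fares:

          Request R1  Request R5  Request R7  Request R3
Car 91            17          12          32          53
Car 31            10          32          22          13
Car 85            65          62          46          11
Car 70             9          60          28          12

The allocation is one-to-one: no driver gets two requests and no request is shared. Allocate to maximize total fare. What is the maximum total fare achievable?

Max total: $200

Treat this as an assignment problem: match each driver to one request.
Optimal: Car 91→Request R3 ($53), Car 31→Request R7 ($22), Car 85→Request R1 ($65), Car 70→Request R5 ($60) — total 53+22+65+60 = $200.
Column-greedy (each request in turn goes to its best remaining driver) gives $170, worse by 30.
Swapping Car 85↔Car 70 (Car 85→Request R5 $62, Car 70→Request R1 $9) loses 54.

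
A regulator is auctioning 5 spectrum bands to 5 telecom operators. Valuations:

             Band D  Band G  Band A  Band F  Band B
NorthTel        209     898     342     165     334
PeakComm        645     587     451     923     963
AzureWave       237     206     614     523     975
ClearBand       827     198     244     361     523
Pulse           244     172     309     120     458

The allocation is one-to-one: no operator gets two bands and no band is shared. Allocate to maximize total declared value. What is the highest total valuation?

Max total: $3932M

Optimal: NorthTel→Band G ($898M), PeakComm→Band F ($923M), AzureWave→Band B ($975M), ClearBand→Band D ($827M), Pulse→Band A ($309M) — total 898+923+975+827+309 = $3932M.
Column-greedy (each band in turn goes to its best remaining operator) gives $3720M, worse by 212.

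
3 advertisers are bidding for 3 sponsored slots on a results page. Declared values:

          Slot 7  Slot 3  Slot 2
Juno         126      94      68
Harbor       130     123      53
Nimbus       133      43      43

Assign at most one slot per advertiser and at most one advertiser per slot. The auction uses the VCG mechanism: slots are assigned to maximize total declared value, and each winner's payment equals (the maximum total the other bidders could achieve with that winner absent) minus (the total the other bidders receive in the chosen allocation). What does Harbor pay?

Harbor pays $26.

Efficient allocation: Juno→Slot 2 ($68), Harbor→Slot 3 ($123), Nimbus→Slot 7 ($133); total welfare W = $324.
Harbor receives Slot 3 at value $123, so the others get W − 123 = $201.
Without Harbor: best allocation of the remaining 2 bidders over all 3 slots is Juno→Slot 3 ($94), Nimbus→Slot 7 ($133), total $227.
VCG payment = (others' best without Harbor) − (others' welfare with Harbor) = 227 − 201 = $26.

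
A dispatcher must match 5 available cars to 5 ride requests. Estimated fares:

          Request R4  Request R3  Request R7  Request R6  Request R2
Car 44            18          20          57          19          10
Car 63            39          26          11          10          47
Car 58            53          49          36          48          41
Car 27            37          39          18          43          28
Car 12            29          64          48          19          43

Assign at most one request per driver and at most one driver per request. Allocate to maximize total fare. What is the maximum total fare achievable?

Treat this as an assignment problem: match each driver to one request.
Optimal: Car 44→Request R7 ($57), Car 63→Request R2 ($47), Car 58→Request R4 ($53), Car 27→Request R6 ($43), Car 12→Request R3 ($64) — total 57+47+53+43+64 = $264.
Next-best assignment: Car 44→Request R7, Car 63→Request R2, Car 58→Request R6, Car 27→Request R4, Car 12→Request R3 = $253.
Swapping Car 63↔Car 44 (Car 63→Request R7 $11, Car 44→Request R2 $10) loses 83.
No other one-to-one assignment exceeds $264.

Maximum total: $264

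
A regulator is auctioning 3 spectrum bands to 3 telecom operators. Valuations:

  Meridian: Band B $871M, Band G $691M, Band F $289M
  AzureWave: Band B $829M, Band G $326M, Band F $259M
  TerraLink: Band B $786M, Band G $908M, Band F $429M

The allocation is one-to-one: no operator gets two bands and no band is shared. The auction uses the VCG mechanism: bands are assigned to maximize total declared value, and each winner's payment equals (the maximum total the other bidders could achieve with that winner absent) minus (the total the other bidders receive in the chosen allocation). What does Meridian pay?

Efficient allocation: Meridian→Band B ($871M), AzureWave→Band F ($259M), TerraLink→Band G ($908M); total welfare W = $2038M.
Meridian receives Band B at value $871M, so the others get W − 871 = $1167M.
Without Meridian: best allocation of the remaining 2 bidders over all 3 bands is AzureWave→Band B ($829M), TerraLink→Band G ($908M), total $1737M.
VCG payment = (others' best without Meridian) − (others' welfare with Meridian) = 1737 − 1167 = $570M.

Meridian pays $570M.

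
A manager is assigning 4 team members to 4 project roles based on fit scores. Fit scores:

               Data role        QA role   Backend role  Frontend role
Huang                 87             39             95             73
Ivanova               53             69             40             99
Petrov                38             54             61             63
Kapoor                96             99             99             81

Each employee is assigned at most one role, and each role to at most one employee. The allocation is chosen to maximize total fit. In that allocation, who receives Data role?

Optimal: Huang→Data role (87 pts), Ivanova→Frontend role (99 pts), Petrov→Backend role (61 pts), Kapoor→QA role (99 pts) — total 87+99+61+99 = 346 pts.
Max-entry greedy (repeatedly take the single best remaining cell) gives 331 pts, worse by 15.
Next-best assignment: Huang→Backend role, Ivanova→Frontend role, Petrov→QA role, Kapoor→Data role = 344 pts.
Swapping Petrov↔Kapoor (Petrov→QA role 54 pts, Kapoor→Backend role 99 pts) loses 7.
No other one-to-one assignment exceeds 346 pts.
Huang's own top role is Backend role (95 pts), but forcing Huang→Backend role and reassigning the rest optimally gives only 344 pts — worse by 2.

Huang receives Data role.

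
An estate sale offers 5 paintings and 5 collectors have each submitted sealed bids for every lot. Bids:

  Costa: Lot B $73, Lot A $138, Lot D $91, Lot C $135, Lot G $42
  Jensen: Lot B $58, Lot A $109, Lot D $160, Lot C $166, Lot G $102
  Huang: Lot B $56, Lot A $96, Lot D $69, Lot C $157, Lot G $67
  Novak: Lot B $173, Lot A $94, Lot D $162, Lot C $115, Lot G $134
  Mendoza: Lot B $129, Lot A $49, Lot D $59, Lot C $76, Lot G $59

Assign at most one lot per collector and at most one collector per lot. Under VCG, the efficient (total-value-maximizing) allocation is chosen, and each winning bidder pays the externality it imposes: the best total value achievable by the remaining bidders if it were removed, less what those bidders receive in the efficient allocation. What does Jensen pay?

Jensen pays $28.

Efficient allocation: Costa→Lot A ($138), Jensen→Lot D ($160), Huang→Lot C ($157), Novak→Lot G ($134), Mendoza→Lot B ($129); total welfare W = $718.
Jensen receives Lot D at value $160, so the others get W − 160 = $558.
Without Jensen: best allocation of the remaining 4 bidders over all 5 lots is Costa→Lot A ($138), Huang→Lot C ($157), Novak→Lot D ($162), Mendoza→Lot B ($129), total $586.
VCG payment = (others' best without Jensen) − (others' welfare with Jensen) = 586 − 558 = $28.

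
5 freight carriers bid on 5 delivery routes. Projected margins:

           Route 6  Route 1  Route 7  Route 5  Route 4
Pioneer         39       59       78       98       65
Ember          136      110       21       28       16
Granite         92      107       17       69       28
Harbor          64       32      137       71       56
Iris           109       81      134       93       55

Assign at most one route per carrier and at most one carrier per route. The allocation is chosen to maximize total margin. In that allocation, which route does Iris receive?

Iris receives Route 5.

Optimal: Pioneer→Route 4 ($65k), Ember→Route 6 ($136k), Granite→Route 1 ($107k), Harbor→Route 7 ($137k), Iris→Route 5 ($93k) — total 65+136+107+137+93 = $538k.
Row-greedy (each carrier in turn takes its best remaining route) gives $533k, worse by 5.
Next-best assignment: Pioneer→Route 5, Ember→Route 6, Granite→Route 1, Harbor→Route 7, Iris→Route 4 = $533k.
Every other assignment is strictly worse.
Iris's own top route is Route 7 ($134k), but forcing Iris→Route 7 and reassigning the rest optimally gives only $531k — worse by 7.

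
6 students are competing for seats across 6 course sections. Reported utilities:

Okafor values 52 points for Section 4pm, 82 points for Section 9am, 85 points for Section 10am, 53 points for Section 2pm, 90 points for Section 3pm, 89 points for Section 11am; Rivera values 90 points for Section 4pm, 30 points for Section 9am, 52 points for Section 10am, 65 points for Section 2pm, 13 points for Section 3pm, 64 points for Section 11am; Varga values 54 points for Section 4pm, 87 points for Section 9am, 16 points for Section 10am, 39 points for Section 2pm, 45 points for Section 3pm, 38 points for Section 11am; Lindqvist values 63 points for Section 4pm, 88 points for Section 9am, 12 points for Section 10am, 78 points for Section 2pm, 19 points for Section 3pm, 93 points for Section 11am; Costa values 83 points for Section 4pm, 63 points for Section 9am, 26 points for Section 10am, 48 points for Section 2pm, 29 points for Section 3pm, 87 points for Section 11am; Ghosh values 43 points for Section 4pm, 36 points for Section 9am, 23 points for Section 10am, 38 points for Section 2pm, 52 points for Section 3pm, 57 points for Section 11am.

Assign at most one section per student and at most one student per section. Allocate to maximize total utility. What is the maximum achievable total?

This is a one-to-one assignment (maximum-weight bipartite matching).
Optimal: Okafor→Section 10am (85 points), Rivera→Section 4pm (90 points), Varga→Section 9am (87 points), Lindqvist→Section 2pm (78 points), Costa→Section 11am (87 points), Ghosh→Section 3pm (52 points) — total 85+90+87+78+87+52 = 479 points.
Next-best assignment: Okafor→Section 10am, Rivera→Section 2pm, Varga→Section 9am, Lindqvist→Section 11am, Costa→Section 4pm, Ghosh→Section 3pm = 465 points.
No other one-to-one assignment exceeds 479 points.

Maximum total: 479 points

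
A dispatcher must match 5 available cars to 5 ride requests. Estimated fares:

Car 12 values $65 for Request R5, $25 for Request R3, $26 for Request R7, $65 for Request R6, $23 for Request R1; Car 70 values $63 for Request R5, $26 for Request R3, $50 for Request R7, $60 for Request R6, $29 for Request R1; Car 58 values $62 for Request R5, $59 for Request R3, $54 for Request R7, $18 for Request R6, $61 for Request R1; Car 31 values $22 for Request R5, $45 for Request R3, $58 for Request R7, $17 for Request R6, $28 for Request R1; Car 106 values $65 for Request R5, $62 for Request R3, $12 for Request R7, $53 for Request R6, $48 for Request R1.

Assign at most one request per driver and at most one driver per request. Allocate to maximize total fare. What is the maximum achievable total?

Maximum total: $309

Optimal: Car 12→Request R6 ($65), Car 70→Request R5 ($63), Car 58→Request R1 ($61), Car 31→Request R7 ($58), Car 106→Request R3 ($62) — total 65+63+61+58+62 = $309.
Column-greedy (each request in turn goes to its best remaining driver) gives $306, worse by 3.
Next-best assignment: Car 12→Request R5, Car 70→Request R6, Car 58→Request R1, Car 31→Request R7, Car 106→Request R3 = $306.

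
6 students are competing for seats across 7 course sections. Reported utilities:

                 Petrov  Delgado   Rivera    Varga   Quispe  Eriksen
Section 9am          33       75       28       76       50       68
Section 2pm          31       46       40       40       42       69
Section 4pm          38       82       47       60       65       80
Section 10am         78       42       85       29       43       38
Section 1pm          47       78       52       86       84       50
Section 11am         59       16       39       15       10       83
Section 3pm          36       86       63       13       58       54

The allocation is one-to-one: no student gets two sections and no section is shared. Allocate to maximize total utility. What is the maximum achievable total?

Maximum total: 470 points

Treat this as an assignment problem: match each student to one section.
Optimal: Petrov→Section 11am (59 points), Delgado→Section 3pm (86 points), Rivera→Section 10am (85 points), Varga→Section 9am (76 points), Quispe→Section 1pm (84 points), Eriksen→Section 4pm (80 points) — total 59+86+85+76+84+80 = 470 points.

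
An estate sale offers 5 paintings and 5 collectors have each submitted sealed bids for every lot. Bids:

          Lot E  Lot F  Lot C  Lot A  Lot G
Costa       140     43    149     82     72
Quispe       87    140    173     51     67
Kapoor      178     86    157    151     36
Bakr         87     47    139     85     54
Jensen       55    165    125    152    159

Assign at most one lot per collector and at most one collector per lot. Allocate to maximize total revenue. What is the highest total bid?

Maximum total: $729

Optimal: Costa→Lot E ($140), Quispe→Lot F ($140), Kapoor→Lot A ($151), Bakr→Lot C ($139), Jensen→Lot G ($159) — total 140+140+151+139+159 = $729.
Row-greedy (each collector in turn takes its best remaining lot) gives $711, worse by 18.
Swapping Kapoor↔Bakr (Kapoor→Lot C $157, Bakr→Lot A $85) loses 48.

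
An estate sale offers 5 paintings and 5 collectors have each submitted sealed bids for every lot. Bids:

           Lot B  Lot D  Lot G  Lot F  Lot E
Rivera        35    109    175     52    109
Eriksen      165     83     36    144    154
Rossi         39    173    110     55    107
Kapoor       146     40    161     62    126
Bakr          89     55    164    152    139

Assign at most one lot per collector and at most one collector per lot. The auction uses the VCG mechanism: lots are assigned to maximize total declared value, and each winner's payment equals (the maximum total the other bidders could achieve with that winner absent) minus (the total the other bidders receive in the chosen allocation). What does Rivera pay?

Rivera pays $26.

Efficient allocation: Rivera→Lot G ($175), Eriksen→Lot E ($154), Rossi→Lot D ($173), Kapoor→Lot B ($146), Bakr→Lot F ($152); total welfare W = $800.
Rivera receives Lot G at value $175, so the others get W − 175 = $625.
Without Rivera: best allocation of the remaining 4 bidders over all 5 lots is Eriksen→Lot B ($165), Rossi→Lot D ($173), Kapoor→Lot G ($161), Bakr→Lot F ($152), total $651.
VCG payment = (others' best without Rivera) − (others' welfare with Rivera) = 651 − 625 = $26.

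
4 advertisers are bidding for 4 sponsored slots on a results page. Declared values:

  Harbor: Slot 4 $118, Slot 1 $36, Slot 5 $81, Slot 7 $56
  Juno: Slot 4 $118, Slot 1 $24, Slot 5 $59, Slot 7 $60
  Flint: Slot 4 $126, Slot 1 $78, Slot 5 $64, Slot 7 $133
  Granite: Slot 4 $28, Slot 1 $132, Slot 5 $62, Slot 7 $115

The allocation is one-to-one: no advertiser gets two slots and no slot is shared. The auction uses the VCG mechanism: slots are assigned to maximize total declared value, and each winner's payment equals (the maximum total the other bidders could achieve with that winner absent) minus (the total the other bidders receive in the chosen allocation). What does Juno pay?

Efficient allocation: Harbor→Slot 5 ($81), Juno→Slot 4 ($118), Flint→Slot 7 ($133), Granite→Slot 1 ($132); total welfare W = $464.
Juno receives Slot 4 at value $118, so the others get W − 118 = $346.
Without Juno: best allocation of the remaining 3 bidders over all 4 slots is Harbor→Slot 4 ($118), Flint→Slot 7 ($133), Granite→Slot 1 ($132), total $383.
VCG payment = (others' best without Juno) − (others' welfare with Juno) = 383 − 346 = $37.

Juno pays $37.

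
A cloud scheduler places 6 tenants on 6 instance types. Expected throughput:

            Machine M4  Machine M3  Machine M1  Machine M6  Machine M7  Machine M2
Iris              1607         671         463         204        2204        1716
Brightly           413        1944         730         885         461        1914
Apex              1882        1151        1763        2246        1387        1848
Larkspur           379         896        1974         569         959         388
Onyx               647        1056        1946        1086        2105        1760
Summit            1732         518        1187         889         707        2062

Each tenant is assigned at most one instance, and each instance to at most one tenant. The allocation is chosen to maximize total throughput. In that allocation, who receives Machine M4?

Iris receives Machine M4.

Optimal: Iris→Machine M4 (1607 ops/s), Brightly→Machine M3 (1944 ops/s), Apex→Machine M6 (2246 ops/s), Larkspur→Machine M1 (1974 ops/s), Onyx→Machine M7 (2105 ops/s), Summit→Machine M2 (2062 ops/s) — total 1607+1944+2246+1974+2105+2062 = 11938 ops/s.
Max-entry greedy (repeatedly take the single best remaining cell) gives 11077 ops/s, worse by 861.
Next-best assignment: Iris→Machine M7, Brightly→Machine M3, Apex→Machine M6, Larkspur→Machine M1, Onyx→Machine M2, Summit→Machine M4 = 11860 ops/s.
Swapping Iris↔Onyx (Iris→Machine M7 2204 ops/s, Onyx→Machine M4 647 ops/s) loses 861.
Iris's own top instance is Machine M7 (2204 ops/s), but forcing Iris→Machine M7 and reassigning the rest optimally gives only 11860 ops/s — worse by 78.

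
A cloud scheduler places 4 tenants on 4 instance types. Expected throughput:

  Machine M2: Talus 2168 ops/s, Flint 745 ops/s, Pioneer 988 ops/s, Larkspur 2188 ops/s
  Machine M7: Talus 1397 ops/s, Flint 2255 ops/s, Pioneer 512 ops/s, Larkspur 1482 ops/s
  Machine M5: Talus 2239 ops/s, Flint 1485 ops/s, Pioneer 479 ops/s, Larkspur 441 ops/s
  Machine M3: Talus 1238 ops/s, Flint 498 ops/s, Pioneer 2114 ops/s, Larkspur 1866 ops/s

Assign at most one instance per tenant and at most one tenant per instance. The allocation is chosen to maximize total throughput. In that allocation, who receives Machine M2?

Optimal: Talus→Machine M5 (2239 ops/s), Flint→Machine M7 (2255 ops/s), Pioneer→Machine M3 (2114 ops/s), Larkspur→Machine M2 (2188 ops/s) — total 2239+2255+2114+2188 = 8796 ops/s.
Next-best assignment: Talus→Machine M5, Flint→Machine M7, Pioneer→Machine M2, Larkspur→Machine M3 = 7348 ops/s.

Larkspur receives Machine M2.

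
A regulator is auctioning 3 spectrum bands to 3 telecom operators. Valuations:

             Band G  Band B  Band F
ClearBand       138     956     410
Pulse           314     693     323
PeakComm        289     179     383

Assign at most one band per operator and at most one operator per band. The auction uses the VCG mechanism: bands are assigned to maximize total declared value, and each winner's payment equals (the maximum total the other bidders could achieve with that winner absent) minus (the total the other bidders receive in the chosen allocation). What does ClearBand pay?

Efficient allocation: ClearBand→Band B ($956M), Pulse→Band G ($314M), PeakComm→Band F ($383M); total welfare W = $1653M.
ClearBand receives Band B at value $956M, so the others get W − 956 = $697M.
Without ClearBand: best allocation of the remaining 2 bidders over all 3 bands is Pulse→Band B ($693M), PeakComm→Band F ($383M), total $1076M.
VCG payment = (others' best without ClearBand) − (others' welfare with ClearBand) = 1076 − 697 = $379M.

ClearBand pays $379M.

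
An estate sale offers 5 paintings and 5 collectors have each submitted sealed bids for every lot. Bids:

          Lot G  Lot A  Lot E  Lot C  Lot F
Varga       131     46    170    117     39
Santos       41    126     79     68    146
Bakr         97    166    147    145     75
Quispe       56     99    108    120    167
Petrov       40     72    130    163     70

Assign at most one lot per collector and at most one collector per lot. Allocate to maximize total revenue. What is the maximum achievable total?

Optimal: Varga→Lot G ($131), Santos→Lot A ($126), Bakr→Lot E ($147), Quispe→Lot F ($167), Petrov→Lot C ($163) — total 131+126+147+167+163 = $734.
Max-entry greedy (repeatedly take the single best remaining cell) gives $707, worse by 27.
Every other assignment is strictly worse.

Maximum total: $734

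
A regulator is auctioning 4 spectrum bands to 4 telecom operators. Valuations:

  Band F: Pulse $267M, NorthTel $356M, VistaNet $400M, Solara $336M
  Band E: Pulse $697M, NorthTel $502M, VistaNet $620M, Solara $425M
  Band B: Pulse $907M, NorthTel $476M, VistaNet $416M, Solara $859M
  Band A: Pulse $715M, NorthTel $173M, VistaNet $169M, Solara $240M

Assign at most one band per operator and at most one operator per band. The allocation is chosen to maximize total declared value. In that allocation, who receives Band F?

NorthTel receives Band F.

Optimal: Pulse→Band A ($715M), NorthTel→Band F ($356M), VistaNet→Band E ($620M), Solara→Band B ($859M) — total 715+356+620+859 = $2550M.
Max-entry greedy (repeatedly take the single best remaining cell) gives $2123M, worse by 427.
Swapping VistaNet↔Solara (VistaNet→Band B $416M, Solara→Band E $425M) loses 638.
NorthTel's own top band is Band E ($502M), but forcing NorthTel→Band E and reassigning the rest optimally gives only $2476M — worse by 74.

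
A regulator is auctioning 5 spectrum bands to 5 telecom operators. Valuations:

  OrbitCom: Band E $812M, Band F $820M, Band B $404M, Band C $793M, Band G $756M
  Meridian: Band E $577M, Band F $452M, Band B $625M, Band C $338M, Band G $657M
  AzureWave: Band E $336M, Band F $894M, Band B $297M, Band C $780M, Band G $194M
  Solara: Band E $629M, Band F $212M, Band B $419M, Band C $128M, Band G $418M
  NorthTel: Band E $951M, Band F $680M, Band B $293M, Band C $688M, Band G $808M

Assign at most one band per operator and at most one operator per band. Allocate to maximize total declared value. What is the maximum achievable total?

Optimal: OrbitCom→Band C ($793M), Meridian→Band B ($625M), AzureWave→Band F ($894M), Solara→Band E ($629M), NorthTel→Band G ($808M) — total 793+625+894+629+808 = $3749M.
Max-entry greedy (repeatedly take the single best remaining cell) gives $3714M, worse by 35.
Next-best assignment: OrbitCom→Band C, Meridian→Band G, AzureWave→Band F, Solara→Band B, NorthTel→Band E = $3714M.

Maximum total: $3749M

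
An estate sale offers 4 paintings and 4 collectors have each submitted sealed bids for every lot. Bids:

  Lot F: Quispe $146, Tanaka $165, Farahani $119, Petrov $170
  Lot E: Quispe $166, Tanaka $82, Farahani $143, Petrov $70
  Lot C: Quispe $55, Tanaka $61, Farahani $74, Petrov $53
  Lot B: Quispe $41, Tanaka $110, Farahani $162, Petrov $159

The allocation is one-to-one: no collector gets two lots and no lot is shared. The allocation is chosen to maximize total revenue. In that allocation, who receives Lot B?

Petrov receives Lot B.

This is the linear assignment problem.
Optimal: Quispe→Lot E ($166), Tanaka→Lot F ($165), Farahani→Lot C ($74), Petrov→Lot B ($159) — total 166+165+74+159 = $564.
Column-greedy (each lot in turn goes to its best remaining collector) gives $520, worse by 44.
Petrov's own top lot is Lot F ($170), but forcing Petrov→Lot F and reassigning the rest optimally gives only $559 — worse by 5.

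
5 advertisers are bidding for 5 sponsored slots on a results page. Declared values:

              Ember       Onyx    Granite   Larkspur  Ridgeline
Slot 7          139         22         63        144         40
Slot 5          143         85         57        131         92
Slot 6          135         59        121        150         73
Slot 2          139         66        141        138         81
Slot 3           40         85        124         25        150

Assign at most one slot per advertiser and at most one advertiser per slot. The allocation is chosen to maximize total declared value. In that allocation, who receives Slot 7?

Ember receives Slot 7.

Optimal: Ember→Slot 7 ($139), Onyx→Slot 5 ($85), Granite→Slot 2 ($141), Larkspur→Slot 6 ($150), Ridgeline→Slot 3 ($150) — total 139+85+141+150+150 = $665.
Max-entry greedy (repeatedly take the single best remaining cell) gives $606, worse by 59.
Swapping Ridgeline↔Granite (Ridgeline→Slot 2 $81, Granite→Slot 3 $124) loses 86.
No other one-to-one assignment exceeds $665.
Ember's own top slot is Slot 5 ($143), but forcing Ember→Slot 5 and reassigning the rest optimally gives only $637 — worse by 28.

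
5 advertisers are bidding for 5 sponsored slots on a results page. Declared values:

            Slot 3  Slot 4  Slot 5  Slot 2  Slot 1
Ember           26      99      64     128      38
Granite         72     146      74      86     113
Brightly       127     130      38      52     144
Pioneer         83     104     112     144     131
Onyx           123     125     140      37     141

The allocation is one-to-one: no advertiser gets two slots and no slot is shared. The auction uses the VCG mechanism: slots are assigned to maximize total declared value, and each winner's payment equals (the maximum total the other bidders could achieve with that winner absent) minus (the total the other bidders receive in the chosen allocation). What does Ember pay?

Ember pays $30.

Efficient allocation: Ember→Slot 2 ($128), Granite→Slot 4 ($146), Brightly→Slot 3 ($127), Pioneer→Slot 1 ($131), Onyx→Slot 5 ($140); total welfare W = $672.
Ember receives Slot 2 at value $128, so the others get W − 128 = $544.
Without Ember: best allocation of the remaining 4 bidders over all 5 slots is Granite→Slot 4 ($146), Brightly→Slot 1 ($144), Pioneer→Slot 2 ($144), Onyx→Slot 5 ($140), total $574.
VCG payment = (others' best without Ember) − (others' welfare with Ember) = 574 − 544 = $30.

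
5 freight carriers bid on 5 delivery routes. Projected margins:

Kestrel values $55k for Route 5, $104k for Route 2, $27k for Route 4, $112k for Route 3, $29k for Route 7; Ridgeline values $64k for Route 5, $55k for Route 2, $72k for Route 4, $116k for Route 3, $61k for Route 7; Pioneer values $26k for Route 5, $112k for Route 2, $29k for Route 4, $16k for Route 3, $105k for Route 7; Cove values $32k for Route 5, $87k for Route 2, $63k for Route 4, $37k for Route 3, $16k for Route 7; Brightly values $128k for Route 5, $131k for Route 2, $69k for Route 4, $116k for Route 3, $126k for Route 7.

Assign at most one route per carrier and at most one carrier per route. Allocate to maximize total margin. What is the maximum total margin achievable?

Maximum total: $516k

This is the linear assignment problem.
Optimal: Kestrel→Route 2 ($104k), Ridgeline→Route 3 ($116k), Pioneer→Route 7 ($105k), Cove→Route 4 ($63k), Brightly→Route 5 ($128k) — total 104+116+105+63+128 = $516k.
Row-greedy (each carrier in turn takes its best remaining route) gives $454k, worse by 62.
Swapping Ridgeline↔Pioneer (Ridgeline→Route 7 $61k, Pioneer→Route 3 $16k) loses 144.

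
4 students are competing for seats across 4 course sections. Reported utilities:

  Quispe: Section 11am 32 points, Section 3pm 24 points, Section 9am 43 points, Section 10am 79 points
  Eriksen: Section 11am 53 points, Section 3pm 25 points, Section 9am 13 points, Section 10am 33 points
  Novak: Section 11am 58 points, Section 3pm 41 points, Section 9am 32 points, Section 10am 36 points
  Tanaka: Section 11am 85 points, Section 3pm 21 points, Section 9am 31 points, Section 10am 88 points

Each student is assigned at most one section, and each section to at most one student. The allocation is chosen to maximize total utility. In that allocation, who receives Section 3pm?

Treat this as an assignment problem: match each student to one section.
Optimal: Quispe→Section 9am (43 points), Eriksen→Section 11am (53 points), Novak→Section 3pm (41 points), Tanaka→Section 10am (88 points) — total 43+53+41+88 = 225 points.
Column-greedy (each section in turn goes to its best remaining student) gives 202 points, worse by 23.
Every other assignment is strictly worse.
Novak's own top section is Section 11am (58 points), but forcing Novak→Section 11am and reassigning the rest optimally gives only 214 points — worse by 11.

Novak receives Section 3pm.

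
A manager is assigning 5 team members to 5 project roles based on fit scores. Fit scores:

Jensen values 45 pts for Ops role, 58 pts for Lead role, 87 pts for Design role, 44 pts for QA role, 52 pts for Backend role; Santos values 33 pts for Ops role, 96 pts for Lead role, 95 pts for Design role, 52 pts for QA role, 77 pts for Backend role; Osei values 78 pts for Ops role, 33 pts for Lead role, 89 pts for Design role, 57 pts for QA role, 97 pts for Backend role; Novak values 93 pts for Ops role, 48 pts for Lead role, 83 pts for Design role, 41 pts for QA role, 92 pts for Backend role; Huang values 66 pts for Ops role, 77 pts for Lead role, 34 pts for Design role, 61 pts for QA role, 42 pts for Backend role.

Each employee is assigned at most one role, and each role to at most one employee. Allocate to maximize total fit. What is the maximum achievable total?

Maximum total: 434 pts

Treat this as an assignment problem: match each employee to one role.
Optimal: Jensen→Design role (87 pts), Santos→Lead role (96 pts), Osei→Backend role (97 pts), Novak→Ops role (93 pts), Huang→QA role (61 pts) — total 87+96+97+93+61 = 434 pts.
Next-best assignment: Jensen→Design role, Santos→Lead role, Osei→Ops role, Novak→Backend role, Huang→QA role = 414 pts.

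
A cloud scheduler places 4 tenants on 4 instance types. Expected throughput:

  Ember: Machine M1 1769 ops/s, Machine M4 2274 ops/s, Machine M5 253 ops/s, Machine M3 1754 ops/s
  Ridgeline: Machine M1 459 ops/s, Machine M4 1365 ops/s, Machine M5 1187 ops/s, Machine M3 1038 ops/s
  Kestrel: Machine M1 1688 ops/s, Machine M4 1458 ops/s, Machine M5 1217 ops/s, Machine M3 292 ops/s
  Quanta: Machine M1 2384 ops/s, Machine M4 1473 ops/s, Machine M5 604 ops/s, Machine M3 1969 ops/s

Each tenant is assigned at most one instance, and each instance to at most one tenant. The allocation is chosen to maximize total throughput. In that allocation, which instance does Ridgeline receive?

Ridgeline receives Machine M5.

This is a one-to-one assignment (maximum-weight bipartite matching).
Optimal: Ember→Machine M4 (2274 ops/s), Ridgeline→Machine M5 (1187 ops/s), Kestrel→Machine M1 (1688 ops/s), Quanta→Machine M3 (1969 ops/s) — total 2274+1187+1688+1969 = 7118 ops/s.
Max-entry greedy (repeatedly take the single best remaining cell) gives 6913 ops/s, worse by 205.
Next-best assignment: Ember→Machine M4, Ridgeline→Machine M3, Kestrel→Machine M5, Quanta→Machine M1 = 6913 ops/s.
Swapping Ember↔Ridgeline (Ember→Machine M5 253 ops/s, Ridgeline→Machine M4 1365 ops/s) loses 1843.
Ridgeline's own top instance is Machine M4 (1365 ops/s), but forcing Ridgeline→Machine M4 and reassigning the rest optimally gives only 6720 ops/s — worse by 398.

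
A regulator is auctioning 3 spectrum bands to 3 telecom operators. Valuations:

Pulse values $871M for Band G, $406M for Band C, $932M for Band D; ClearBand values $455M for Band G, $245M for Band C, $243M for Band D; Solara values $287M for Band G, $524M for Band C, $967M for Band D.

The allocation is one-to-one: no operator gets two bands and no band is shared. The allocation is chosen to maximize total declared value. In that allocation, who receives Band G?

Optimal: Pulse→Band G ($871M), ClearBand→Band C ($245M), Solara→Band D ($967M) — total 871+245+967 = $2083M.
Row-greedy (each operator in turn takes its best remaining band) gives $1911M, worse by 172.
Checked against all permutations: $2083M is optimal.
Pulse's own top band is Band D ($932M), but forcing Pulse→Band D and reassigning the rest optimally gives only $1911M — worse by 172.

Pulse receives Band G.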